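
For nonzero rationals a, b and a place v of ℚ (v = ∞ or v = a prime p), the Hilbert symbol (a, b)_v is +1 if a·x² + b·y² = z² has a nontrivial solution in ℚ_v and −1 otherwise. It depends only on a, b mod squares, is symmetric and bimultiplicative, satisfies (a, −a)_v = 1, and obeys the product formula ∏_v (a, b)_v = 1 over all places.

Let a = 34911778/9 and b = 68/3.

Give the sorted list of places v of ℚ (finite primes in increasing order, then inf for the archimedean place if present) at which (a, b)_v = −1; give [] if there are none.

(a, b) ≡ (418, 51) mod (ℚ^×)²; places V = {2, 3, 11, 17, 19, ∞}.
(a,b)_19: α=1, u≡18; β=0, v≡10 (mod 19); (18|19)=-1, (10|19)=-1; sign (−1)^0·-1^0·-1^1 = -1.
(a,b)_∞: sgn(418)=+, sgn(51)=+, so +1.
(a,b)_3: α=-2, u≡1; β=-1, v≡2 (mod 3); (1|3)=+1, (2|3)=-1; sign (−1)^0·+1^-1·-1^-2 = +1.
(a,b)_2: α=1, β=2; u≡1, v≡3 (mod 8); ε(u)ε(v)=0·1, αω(v)=1·1, βω(u)=2·0; sum ≡ 1  ⇒  -1.
(a,b)_17: α=4, u≡3; β=1, v≡7 (mod 17); (3|17)=-1, (7|17)=-1; sign (−1)^0·-1^1·-1^4 = -1.
(a,b)_11: α=1, u≡5; β=0, v≡8 (mod 11); (5|11)=+1, (8|11)=-1; sign (−1)^0·+1^0·-1^1 = -1.
(418, 51 / ℚ) ramifies at {2, 11, 17, 19}: a division algebra.

[2, 11, 17, 19]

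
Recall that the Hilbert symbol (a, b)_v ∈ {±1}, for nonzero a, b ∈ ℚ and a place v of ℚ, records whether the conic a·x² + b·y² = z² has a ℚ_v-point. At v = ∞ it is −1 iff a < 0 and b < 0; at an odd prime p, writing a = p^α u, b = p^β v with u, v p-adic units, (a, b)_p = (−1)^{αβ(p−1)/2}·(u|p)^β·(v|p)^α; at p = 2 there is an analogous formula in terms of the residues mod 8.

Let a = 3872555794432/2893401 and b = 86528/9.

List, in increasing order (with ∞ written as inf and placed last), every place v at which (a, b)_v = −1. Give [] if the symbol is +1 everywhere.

Mod squares: a ≡ 13, b ≡ 2. Check v ∈ {∞, 2, 3, 7, 13, 41}.
v=13: a=13^3·(≡9), b=13^2·(≡2) mod 13; (9|13)=+1, (2|13)=-1; (−1)^{3·2·6}·(+1)^2·(-1)^3 = -1.
v=7: a=7^-2·(≡6), b=7^0·(≡4) mod 7; (6|7)=-1, (4|7)=+1; (−1)^{-2·0·3}·(-1)^0·(+1)^-2 = +1.
v=∞: 13 > 0 and 2 > 0  ⇒  (a,b)_∞ = +1.
v=3: a=3^-10·(≡1), b=3^-2·(≡2) mod 3; (1|3)=+1, (2|3)=-1; (−1)^{-10·-2·1}·(+1)^-2·(-1)^-10 = +1.
v=41: a=41^2·(≡14), b=41^0·(≡2) mod 41; (14|41)=-1, (2|41)=+1; (−1)^{2·0·20}·(-1)^0·(+1)^2 = +1.
v=2: v_2(a)=20, v_2(b)=9; units ≡ 5, 1 (mod 8); ε·ε+αω+βω = 0·0+20·0+9·1 ≡ 1  ⇒  (a,b)_2 = -1.
Ram(13, 2) = {2, 13}; no ℚ_2-point on the conic.

[2, 13]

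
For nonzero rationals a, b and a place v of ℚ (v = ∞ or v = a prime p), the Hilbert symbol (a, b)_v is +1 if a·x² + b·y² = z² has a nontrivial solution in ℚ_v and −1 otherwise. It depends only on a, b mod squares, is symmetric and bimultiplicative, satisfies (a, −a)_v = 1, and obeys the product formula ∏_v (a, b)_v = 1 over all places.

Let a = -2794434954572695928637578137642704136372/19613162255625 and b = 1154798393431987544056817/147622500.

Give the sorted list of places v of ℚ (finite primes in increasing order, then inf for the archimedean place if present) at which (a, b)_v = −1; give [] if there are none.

[13, 17, 37, 43]

(a, b) ≡ (-8087053, 12617) mod (ℚ^×)²; places V = {2, 3, 5, 7, 11, 13, 17, 23, 31, 37, 43, ∞}.
(a,b)_∞: sgn(-8087053)=−, sgn(12617)=+, so +1.
(a,b)_23: α=3, u≡1; β=2, v≡18 (mod 23); (1|23)=+1, (18|23)=+1; sign (−1)^0·+1^2·+1^3 = +1.
(a,b)_2: α=2, β=-2; u≡3, v≡1 (mod 8); ε(u)ε(v)=1·0, αω(v)=2·0, βω(u)=-2·1; sum ≡ 0  ⇒  +1.
(a,b)_43: α=3, u≡11; β=2, v≡8 (mod 43); (11|43)=+1, (8|43)=-1; sign (−1)^0·+1^2·-1^3 = -1.
(a,b)_5: α=-4, u≡2; β=-4, v≡2 (mod 5); (2|5)=-1, (2|5)=-1; sign (−1)^0·-1^-4·-1^-4 = +1.
(a,b)_37: α=5, u≡3; β=3, v≡29 (mod 37); (3|37)=+1, (29|37)=-1; sign (−1)^0·+1^3·-1^5 = -1.
(a,b)_13: α=7, u≡8; β=6, v≡5 (mod 13); (8|13)=-1, (5|13)=-1; sign (−1)^0·-1^6·-1^7 = -1.
(a,b)_17: α=3, u≡16; β=2, v≡14 (mod 17); (16|17)=+1, (14|17)=-1; sign (−1)^0·+1^2·-1^3 = -1.
(a,b)_3: α=-22, u≡2; β=-10, v≡2 (mod 3); (2|3)=-1, (2|3)=-1; sign (−1)^0·-1^-10·-1^-22 = +1.
(a,b)_31: α=2, u≡28; β=1, v≡20 (mod 31); (28|31)=+1, (20|31)=+1; sign (−1)^0·+1^1·+1^2 = +1.
(a,b)_7: α=4, u≡5; β=2, v≡3 (mod 7); (5|7)=-1, (3|7)=-1; sign (−1)^0·-1^2·-1^4 = +1.
(a,b)_11: α=4, u≡5; β=1, v≡4 (mod 11); (5|11)=+1, (4|11)=+1; sign (−1)^0·+1^1·+1^4 = +1.
(-8087053, 12617 / ℚ) ramifies at {13, 17, 37, 43}: a division algebra.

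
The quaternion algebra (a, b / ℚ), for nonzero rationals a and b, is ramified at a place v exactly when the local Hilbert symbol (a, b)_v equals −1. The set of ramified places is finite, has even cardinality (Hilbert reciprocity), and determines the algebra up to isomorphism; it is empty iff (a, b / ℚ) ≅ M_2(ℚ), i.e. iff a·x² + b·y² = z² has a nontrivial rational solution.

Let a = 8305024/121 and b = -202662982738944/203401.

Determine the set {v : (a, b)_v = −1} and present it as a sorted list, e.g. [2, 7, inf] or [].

Mod squares: a ≡ 129766, b ≡ -161. Check v ∈ {∞, 2, 3, 7, 11, 13, 23, 29, 31, 41}.
v=13: a=13^1·(≡7), b=13^2·(≡11) mod 13; (7|13)=-1, (11|13)=-1; (−1)^{1·2·6}·(-1)^2·(-1)^1 = -1.
v=∞: 129766 > 0 and -161 < 0  ⇒  (a,b)_∞ = +1.
v=23: a=23^1·(≡21), b=23^1·(≡8) mod 23; (21|23)=-1, (8|23)=+1; (−1)^{1·1·11}·(-1)^1·(+1)^1 = +1.
v=3: a=3^0·(≡1), b=3^2·(≡1) mod 3; (1|3)=+1, (1|3)=+1; (−1)^{0·2·1}·(+1)^2·(+1)^0 = +1.
v=11: a=11^-2·(≡2), b=11^-2·(≡1) mod 11; (2|11)=-1, (1|11)=+1; (−1)^{-2·-2·5}·(-1)^-2·(+1)^-2 = +1.
v=29: a=29^0·(≡24), b=29^2·(≡7) mod 29; (24|29)=+1, (7|29)=+1; (−1)^{0·2·14}·(+1)^2·(+1)^0 = +1.
v=7: a=7^1·(≡1), b=7^1·(≡6) mod 7; (1|7)=+1, (6|7)=-1; (−1)^{1·1·3}·(+1)^1·(-1)^1 = +1.
v=31: a=31^1·(≡20), b=31^2·(≡20) mod 31; (20|31)=+1, (20|31)=+1; (−1)^{1·2·15}·(+1)^2·(+1)^1 = +1.
v=2: v_2(a)=7, v_2(b)=10; units ≡ 3, 7 (mod 8); ε·ε+αω+βω = 1·1+7·0+10·1 ≡ 1  ⇒  (a,b)_2 = -1.
v=41: a=41^0·(≡9), b=41^-2·(≡13) mod 41; (9|41)=+1, (13|41)=-1; (−1)^{0·-2·20}·(+1)^-2·(-1)^0 = +1.
Ram(129766, -161) = {2, 13}; no ℚ_2-point on the conic.

[2, 13]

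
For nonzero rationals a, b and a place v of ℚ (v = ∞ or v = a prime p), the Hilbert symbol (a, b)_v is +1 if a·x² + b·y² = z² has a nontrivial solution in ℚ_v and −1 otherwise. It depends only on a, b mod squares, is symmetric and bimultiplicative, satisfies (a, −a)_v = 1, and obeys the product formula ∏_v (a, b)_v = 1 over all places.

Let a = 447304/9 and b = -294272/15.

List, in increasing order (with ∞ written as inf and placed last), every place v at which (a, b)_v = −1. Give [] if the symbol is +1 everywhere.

[2, 11, 13, 23]

(a, b) ≡ (111826, -570) mod (ℚ^×)²; places V = {2, 3, 5, 11, 13, 17, 19, 23, ∞}.
(a,b)_23: α=1, u≡4; β=0, v≡7 (mod 23); (4|23)=+1, (7|23)=-1; sign (−1)^0·+1^0·-1^1 = -1.
(a,b)_11: α=1, u≡7; β=2, v≡8 (mod 11); (7|11)=-1, (8|11)=-1; sign (−1)^0·-1^2·-1^1 = -1.
(a,b)_19: α=0, u≡7; β=1, v≡15 (mod 19); (7|19)=+1, (15|19)=-1; sign (−1)^0·+1^1·-1^0 = +1.
(a,b)_∞: sgn(111826)=+, sgn(-570)=−, so +1.
(a,b)_3: α=-2, u≡1; β=-1, v≡2 (mod 3); (1|3)=+1, (2|3)=-1; sign (−1)^0·+1^-1·-1^-2 = +1.
(a,b)_2: α=3, β=7; u≡1, v≡3 (mod 8); ε(u)ε(v)=0·1, αω(v)=3·1, βω(u)=7·0; sum ≡ 1  ⇒  -1.
(a,b)_17: α=1, u≡9; β=0, v≡1 (mod 17); (9|17)=+1, (1|17)=+1; sign (−1)^0·+1^0·+1^1 = +1.
(a,b)_5: α=0, u≡1; β=-1, v≡1 (mod 5); (1|5)=+1, (1|5)=+1; sign (−1)^0·+1^-1·+1^0 = +1.
(a,b)_13: α=1, u≡4; β=0, v≡11 (mod 13); (4|13)=+1, (11|13)=-1; sign (−1)^0·+1^0·-1^1 = -1.
|Ram(111826, -570)| = 4, even; anisotropic at {2, 11, 13, 23}.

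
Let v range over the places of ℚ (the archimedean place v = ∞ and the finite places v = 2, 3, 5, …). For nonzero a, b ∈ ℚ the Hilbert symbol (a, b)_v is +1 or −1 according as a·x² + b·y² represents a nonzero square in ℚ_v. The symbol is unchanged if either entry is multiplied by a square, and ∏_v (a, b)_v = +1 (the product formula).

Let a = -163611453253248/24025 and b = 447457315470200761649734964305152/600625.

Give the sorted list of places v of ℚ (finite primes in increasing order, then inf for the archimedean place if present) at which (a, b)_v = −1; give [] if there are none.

(a, b) ≡ (-100282, 103037) mod (ℚ^×)²; places V = {2, 3, 5, 7, 11, 13, 17, 19, 29, 31, ∞}.
(a,b)_5: α=-2, u≡2; β=-4, v≡2 (mod 5); (2|5)=-1, (2|5)=-1; sign (−1)^0·-1^-4·-1^-2 = +1.
(a,b)_7: α=1, u≡5; β=2, v≡1 (mod 7); (5|7)=-1, (1|7)=+1; sign (−1)^0·-1^2·+1^1 = +1.
(a,b)_19: α=1, u≡6; β=3, v≡2 (mod 19); (6|19)=+1, (2|19)=-1; sign (−1)^1·+1^3·-1^1 = +1.
(a,b)_3: α=6, u≡2; β=8, v≡2 (mod 3); (2|3)=-1, (2|3)=-1; sign (−1)^0·-1^8·-1^6 = +1.
(a,b)_17: α=2, u≡4; β=5, v≡2 (mod 17); (4|17)=+1, (2|17)=+1; sign (−1)^0·+1^5·+1^2 = +1.
(a,b)_2: α=7, β=8; u≡3, v≡5 (mod 8); ε(u)ε(v)=1·0, αω(v)=7·1, βω(u)=8·1; sum ≡ 1  ⇒  -1.
(a,b)_∞: sgn(-100282)=−, sgn(103037)=+, so +1.
(a,b)_11: α=2, u≡9; β=5, v≡6 (mod 11); (9|11)=+1, (6|11)=-1; sign (−1)^0·+1^5·-1^2 = +1.
(a,b)_31: α=-2, u≡15; β=-2, v≡30 (mod 31); (15|31)=-1, (30|31)=-1; sign (−1)^0·-1^-2·-1^-2 = +1.
(a,b)_13: α=1, u≡8; β=2, v≡3 (mod 13); (8|13)=-1, (3|13)=+1; sign (−1)^0·-1^2·+1^1 = +1.
(a,b)_29: α=1, u≡20; β=5, v≡10 (mod 29); (20|29)=+1, (10|29)=-1; sign (−1)^0·+1^5·-1^1 = -1.
Ram(-100282, 103037) = {2, 29}; no ℚ_2-point on the conic.

[2, 29]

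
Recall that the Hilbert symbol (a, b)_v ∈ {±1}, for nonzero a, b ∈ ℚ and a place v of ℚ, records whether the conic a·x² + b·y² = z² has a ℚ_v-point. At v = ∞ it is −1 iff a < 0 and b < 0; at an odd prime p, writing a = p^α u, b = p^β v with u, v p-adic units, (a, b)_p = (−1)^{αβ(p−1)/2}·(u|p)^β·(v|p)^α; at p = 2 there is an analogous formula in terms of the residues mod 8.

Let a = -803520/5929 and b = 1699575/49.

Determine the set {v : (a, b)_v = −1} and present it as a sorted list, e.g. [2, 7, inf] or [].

[5, 31]

Mod squares: a ≡ -155, b ≡ 67983. Check v ∈ {∞, 2, 3, 5, 7, 11, 17, 31, 43}.
v=11: a=11^-2·(≡6), b=11^0·(≡4) mod 11; (6|11)=-1, (4|11)=+1; (−1)^{-2·0·5}·(-1)^0·(+1)^-2 = +1.
v=7: a=7^-2·(≡5), b=7^-2·(≡3) mod 7; (5|7)=-1, (3|7)=-1; (−1)^{-2·-2·3}·(-1)^-2·(-1)^-2 = +1.
v=43: a=43^0·(≡13), b=43^1·(≡30) mod 43; (13|43)=+1, (30|43)=-1; (−1)^{0·1·21}·(+1)^1·(-1)^0 = +1.
v=3: a=3^4·(≡1), b=3^1·(≡2) mod 3; (1|3)=+1, (2|3)=-1; (−1)^{4·1·1}·(+1)^1·(-1)^4 = +1.
v=2: v_2(a)=6, v_2(b)=0; units ≡ 5, 7 (mod 8); ε·ε+αω+βω = 0·1+6·0+0·1 ≡ 0  ⇒  (a,b)_2 = +1.
v=∞: -155 < 0 and 67983 > 0  ⇒  (a,b)_∞ = +1.
v=17: a=17^0·(≡8), b=17^1·(≡1) mod 17; (8|17)=+1, (1|17)=+1; (−1)^{0·1·8}·(+1)^1·(+1)^0 = +1.
v=31: a=31^1·(≡15), b=31^1·(≡13) mod 31; (15|31)=-1, (13|31)=-1; (−1)^{1·1·15}·(-1)^1·(-1)^1 = -1.
v=5: a=5^1·(≡4), b=5^2·(≡2) mod 5; (4|5)=+1, (2|5)=-1; (−1)^{1·2·2}·(+1)^2·(-1)^1 = -1.
(-155, 67983 / ℚ) ramifies at {5, 31}: a division algebra.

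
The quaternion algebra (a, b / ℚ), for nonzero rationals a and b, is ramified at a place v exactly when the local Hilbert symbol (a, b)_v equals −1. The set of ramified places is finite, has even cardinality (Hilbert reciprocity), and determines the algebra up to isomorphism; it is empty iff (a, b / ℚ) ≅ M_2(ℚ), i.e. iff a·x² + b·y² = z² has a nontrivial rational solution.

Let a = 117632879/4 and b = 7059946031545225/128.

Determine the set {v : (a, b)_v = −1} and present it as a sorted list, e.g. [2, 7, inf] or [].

(a, b) ≡ (2400671, 2) mod (ℚ^×)²; places V = {2, 5, 7, 13, 23, 31, 37, ∞}.
(a,b)_7: α=3, u≡4; β=4, v≡1 (mod 7); (4|7)=+1, (1|7)=+1; sign (−1)^0·+1^4·+1^3 = +1.
(a,b)_5: α=0, u≡1; β=2, v≡3 (mod 5); (1|5)=+1, (3|5)=-1; sign (−1)^0·+1^2·-1^0 = +1.
(a,b)_37: α=1, u≡29; β=2, v≡29 (mod 37); (29|37)=-1, (29|37)=-1; sign (−1)^0·-1^2·-1^1 = -1.
(a,b)_23: α=1, u≡8; β=2, v≡13 (mod 23); (8|23)=+1, (13|23)=+1; sign (−1)^0·+1^2·+1^1 = +1.
(a,b)_31: α=1, u≡29; β=2, v≡5 (mod 31); (29|31)=-1, (5|31)=+1; sign (−1)^0·-1^2·+1^1 = +1.
(a,b)_13: α=1, u≡5; β=2, v≡7 (mod 13); (5|13)=-1, (7|13)=-1; sign (−1)^0·-1^2·-1^1 = -1.
(a,b)_∞: sgn(2400671)=+, sgn(2)=+, so +1.
(a,b)_2: α=-2, β=-7; u≡7, v≡1 (mod 8); ε(u)ε(v)=1·0, αω(v)=-2·0, βω(u)=-7·0; sum ≡ 0  ⇒  +1.
(2400671, 2 / ℚ) ramifies at {13, 37}: a division algebra.

[13, 37]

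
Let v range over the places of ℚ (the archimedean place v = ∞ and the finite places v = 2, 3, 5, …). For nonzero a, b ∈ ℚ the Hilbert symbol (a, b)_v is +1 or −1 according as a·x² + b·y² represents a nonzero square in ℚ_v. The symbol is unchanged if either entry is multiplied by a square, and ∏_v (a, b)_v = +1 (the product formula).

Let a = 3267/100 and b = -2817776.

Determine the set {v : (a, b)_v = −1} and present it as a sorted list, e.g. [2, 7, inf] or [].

[19, 31]

(a, b) ≡ (3, -176111) mod (ℚ^×)²; places V = {2, 3, 5, 11, 13, 19, 23, 31, ∞}.
(a,b)_19: α=0, u≡15; β=1, v≡10 (mod 19); (15|19)=-1, (10|19)=-1; sign (−1)^0·-1^1·-1^0 = -1.
(a,b)_31: α=0, u≡15; β=1, v≡27 (mod 31); (15|31)=-1, (27|31)=-1; sign (−1)^0·-1^1·-1^0 = -1.
(a,b)_3: α=3, u≡1; β=0, v≡1 (mod 3); (1|3)=+1, (1|3)=+1; sign (−1)^0·+1^0·+1^3 = +1.
(a,b)_23: α=0, u≡3; β=1, v≡9 (mod 23); (3|23)=+1, (9|23)=+1; sign (−1)^0·+1^1·+1^0 = +1.
(a,b)_11: α=2, u≡5; β=0, v≡6 (mod 11); (5|11)=+1, (6|11)=-1; sign (−1)^0·+1^0·-1^2 = +1.
(a,b)_13: α=0, u≡12; β=1, v≡10 (mod 13); (12|13)=+1, (10|13)=+1; sign (−1)^0·+1^1·+1^0 = +1.
(a,b)_∞: sgn(3)=+, sgn(-176111)=−, so +1.
(a,b)_2: α=-2, β=4; u≡3, v≡1 (mod 8); ε(u)ε(v)=1·0, αω(v)=-2·0, βω(u)=4·1; sum ≡ 0  ⇒  +1.
(a,b)_5: α=-2, u≡3; β=0, v≡4 (mod 5); (3|5)=-1, (4|5)=+1; sign (−1)^0·-1^0·+1^-2 = +1.
|Ram(3, -176111)| = 2, even; anisotropic at {19, 31}.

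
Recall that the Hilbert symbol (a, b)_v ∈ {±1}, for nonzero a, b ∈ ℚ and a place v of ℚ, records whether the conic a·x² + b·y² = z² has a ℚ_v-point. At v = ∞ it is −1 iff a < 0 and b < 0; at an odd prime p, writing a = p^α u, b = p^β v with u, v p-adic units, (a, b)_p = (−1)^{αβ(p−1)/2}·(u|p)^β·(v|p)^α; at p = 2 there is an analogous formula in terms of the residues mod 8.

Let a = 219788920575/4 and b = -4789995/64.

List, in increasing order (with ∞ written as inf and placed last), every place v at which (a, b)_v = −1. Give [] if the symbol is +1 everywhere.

[3, 5]

Mod squares: a ≡ 23, b ≡ -1995. Check v ∈ {∞, 2, 3, 5, 7, 19, 23}.
v=3: a=3^2·(≡2), b=3^1·(≡1) mod 3; (2|3)=-1, (1|3)=+1; (−1)^{2·1·1}·(-1)^1·(+1)^2 = -1.
v=23: a=23^1·(≡12), b=23^0·(≡3) mod 23; (12|23)=+1, (3|23)=+1; (−1)^{1·0·11}·(+1)^0·(+1)^1 = +1.
v=5: a=5^2·(≡2), b=5^1·(≡4) mod 5; (2|5)=-1, (4|5)=+1; (−1)^{2·1·2}·(-1)^1·(+1)^2 = -1.
v=7: a=7^6·(≡2), b=7^5·(≡2) mod 7; (2|7)=+1, (2|7)=+1; (−1)^{6·5·3}·(+1)^5·(+1)^6 = +1.
v=∞: 23 > 0 and -1995 < 0  ⇒  (a,b)_∞ = +1.
v=2: v_2(a)=-2, v_2(b)=-6; units ≡ 7, 5 (mod 8); ε·ε+αω+βω = 1·0+-2·1+-6·0 ≡ 0  ⇒  (a,b)_2 = +1.
v=19: a=19^2·(≡16), b=19^1·(≡9) mod 19; (16|19)=+1, (9|19)=+1; (−1)^{2·1·9}·(+1)^1·(+1)^2 = +1.
|Ram(23, -1995)| = 2, even; anisotropic at {3, 5}.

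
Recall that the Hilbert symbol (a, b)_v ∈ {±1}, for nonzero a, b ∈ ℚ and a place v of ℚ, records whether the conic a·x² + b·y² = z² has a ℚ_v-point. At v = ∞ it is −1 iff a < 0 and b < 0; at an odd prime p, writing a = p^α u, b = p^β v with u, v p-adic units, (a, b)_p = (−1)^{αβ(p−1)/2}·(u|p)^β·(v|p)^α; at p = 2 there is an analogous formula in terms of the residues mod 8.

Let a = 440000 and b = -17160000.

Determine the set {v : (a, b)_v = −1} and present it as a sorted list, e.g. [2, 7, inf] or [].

[2, 3, 11, 13]

Mod squares: a ≡ 11, b ≡ -429. Check v ∈ {∞, 2, 3, 5, 11, 13}.
v=13: a=13^0·(≡2), b=13^1·(≡7) mod 13; (2|13)=-1, (7|13)=-1; (−1)^{0·1·6}·(-1)^1·(-1)^0 = -1.
v=∞: 11 > 0 and -429 < 0  ⇒  (a,b)_∞ = +1.
v=2: v_2(a)=6, v_2(b)=6; units ≡ 3, 3 (mod 8); ε·ε+αω+βω = 1·1+6·1+6·1 ≡ 1  ⇒  (a,b)_2 = -1.
v=5: a=5^4·(≡4), b=5^4·(≡4) mod 5; (4|5)=+1, (4|5)=+1; (−1)^{4·4·2}·(+1)^4·(+1)^4 = +1.
v=3: a=3^0·(≡2), b=3^1·(≡1) mod 3; (2|3)=-1, (1|3)=+1; (−1)^{0·1·1}·(-1)^1·(+1)^0 = -1.
v=11: a=11^1·(≡4), b=11^1·(≡9) mod 11; (4|11)=+1, (9|11)=+1; (−1)^{1·1·5}·(+1)^1·(+1)^1 = -1.
(11, -429 / ℚ) ramifies at {2, 3, 11, 13}: a division algebra.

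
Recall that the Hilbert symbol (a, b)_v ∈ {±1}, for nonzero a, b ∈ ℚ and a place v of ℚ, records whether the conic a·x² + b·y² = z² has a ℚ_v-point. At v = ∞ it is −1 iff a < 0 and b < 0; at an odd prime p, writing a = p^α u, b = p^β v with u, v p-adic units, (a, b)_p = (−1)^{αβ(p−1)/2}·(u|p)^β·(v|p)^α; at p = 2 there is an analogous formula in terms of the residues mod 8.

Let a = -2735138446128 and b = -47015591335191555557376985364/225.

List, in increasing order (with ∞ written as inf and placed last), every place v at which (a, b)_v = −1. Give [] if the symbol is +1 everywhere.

[11, 29, 53, inf]

(a, b) ≡ (-55883, -32579789) mod (ℚ^×)²; places V = {2, 3, 5, 11, 29, 41, 47, 53, ∞}.
(a,b)_5: α=0, u≡2; β=-2, v≡4 (mod 5); (2|5)=-1, (4|5)=+1; sign (−1)^0·-1^-2·+1^0 = +1.
(a,b)_29: α=1, u≡1; β=3, v≡14 (mod 29); (1|29)=+1, (14|29)=-1; sign (−1)^0·+1^3·-1^1 = -1.
(a,b)_11: α=2, u≡10; β=5, v≡7 (mod 11); (10|11)=-1, (7|11)=-1; sign (−1)^0·-1^5·-1^2 = -1.
(a,b)_∞: sgn(-55883)=−, sgn(-32579789)=−, so -1.
(a,b)_2: α=4, β=2; u≡5, v≡3 (mod 8); ε(u)ε(v)=0·1, αω(v)=4·1, βω(u)=2·1; sum ≡ 0  ⇒  +1.
(a,b)_47: α=1, u≡19; β=3, v≡42 (mod 47); (19|47)=-1, (42|47)=+1; sign (−1)^1·-1^3·+1^1 = +1.
(a,b)_3: α=2, u≡1; β=-2, v≡1 (mod 3); (1|3)=+1, (1|3)=+1; sign (−1)^0·+1^-2·+1^2 = +1.
(a,b)_41: α=1, u≡5; β=3, v≡4 (mod 41); (5|41)=+1, (4|41)=+1; sign (−1)^0·+1^3·+1^1 = +1.
(a,b)_53: α=2, u≡8; β=5, v≡33 (mod 53); (8|53)=-1, (33|53)=-1; sign (−1)^0·-1^5·-1^2 = -1.
(-55883, -32579789 / ℚ) ramifies at {11, 29, 53, ∞}: a division algebra.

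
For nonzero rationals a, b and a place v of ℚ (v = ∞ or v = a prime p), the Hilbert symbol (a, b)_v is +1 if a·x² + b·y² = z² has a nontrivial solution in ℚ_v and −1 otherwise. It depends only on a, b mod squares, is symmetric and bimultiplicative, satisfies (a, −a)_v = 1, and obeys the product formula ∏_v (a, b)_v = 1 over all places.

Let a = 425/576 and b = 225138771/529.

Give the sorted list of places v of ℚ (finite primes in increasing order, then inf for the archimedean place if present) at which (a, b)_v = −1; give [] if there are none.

Mod squares: a ≡ 17, b ≡ 22971. Check v ∈ {∞, 2, 3, 5, 11, 13, 17, 19, 23, 31}.
v=23: a=23^0·(≡11), b=23^-2·(≡5) mod 23; (11|23)=-1, (5|23)=-1; (−1)^{0·-2·11}·(-1)^-2·(-1)^0 = +1.
v=19: a=19^0·(≡17), b=19^1·(≡12) mod 19; (17|19)=+1, (12|19)=-1; (−1)^{0·1·9}·(+1)^1·(-1)^0 = +1.
v=∞: 17 > 0 and 22971 > 0  ⇒  (a,b)_∞ = +1.
v=11: a=11^0·(≡10), b=11^2·(≡1) mod 11; (10|11)=-1, (1|11)=+1; (−1)^{0·2·5}·(-1)^2·(+1)^0 = +1.
v=5: a=5^2·(≡2), b=5^0·(≡4) mod 5; (2|5)=-1, (4|5)=+1; (−1)^{2·0·2}·(-1)^0·(+1)^2 = +1.
v=2: v_2(a)=-6, v_2(b)=0; units ≡ 1, 3 (mod 8); ε·ε+αω+βω = 0·1+-6·1+0·0 ≡ 0  ⇒  (a,b)_2 = +1.
v=3: a=3^-2·(≡2), b=3^5·(≡1) mod 3; (2|3)=-1, (1|3)=+1; (−1)^{-2·5·1}·(-1)^5·(+1)^-2 = -1.
v=31: a=31^0·(≡15), b=31^1·(≡8) mod 31; (15|31)=-1, (8|31)=+1; (−1)^{0·1·15}·(-1)^1·(+1)^0 = -1.
v=17: a=17^1·(≡13), b=17^0·(≡1) mod 17; (13|17)=+1, (1|17)=+1; (−1)^{1·0·8}·(+1)^0·(+1)^1 = +1.
v=13: a=13^0·(≡12), b=13^1·(≡3) mod 13; (12|13)=+1, (3|13)=+1; (−1)^{0·1·6}·(+1)^1·(+1)^0 = +1.
(17, 22971 / ℚ) ramifies at {3, 31}: a division algebra.

[3, 31]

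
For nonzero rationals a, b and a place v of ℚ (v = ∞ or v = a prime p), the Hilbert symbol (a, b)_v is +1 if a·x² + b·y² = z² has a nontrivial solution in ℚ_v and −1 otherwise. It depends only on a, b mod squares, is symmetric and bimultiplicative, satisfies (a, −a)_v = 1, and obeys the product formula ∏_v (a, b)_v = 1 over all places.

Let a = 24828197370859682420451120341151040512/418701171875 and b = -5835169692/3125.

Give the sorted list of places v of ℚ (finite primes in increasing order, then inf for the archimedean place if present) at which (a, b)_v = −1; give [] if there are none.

[5, 11, 13, 17]

(a, b) ≡ (7402395, -1111715) mod (ℚ^×)²; places V = {2, 3, 5, 7, 11, 13, 17, 29, 37, 41, ∞}.
(a,b)_17: α=5, u≡12; β=1, v≡9 (mod 17); (12|17)=-1, (9|17)=+1; sign (−1)^0·-1^1·+1^5 = -1.
(a,b)_11: α=3, u≡3; β=1, v≡1 (mod 11); (3|11)=+1, (1|11)=+1; sign (−1)^1·+1^1·+1^3 = -1.
(a,b)_5: α=-13, u≡4; β=-5, v≡3 (mod 5); (4|5)=+1, (3|5)=-1; sign (−1)^0·+1^-5·-1^-13 = -1.
(a,b)_29: α=3, u≡11; β=1, v≡15 (mod 29); (11|29)=-1, (15|29)=-1; sign (−1)^0·-1^1·-1^3 = +1.
(a,b)_7: α=-3, u≡1; β=0, v≡4 (mod 7); (1|7)=+1, (4|7)=+1; sign (−1)^0·+1^0·+1^-3 = +1.
(a,b)_2: α=10, β=2; u≡3, v≡5 (mod 8); ε(u)ε(v)=1·0, αω(v)=10·1, βω(u)=2·1; sum ≡ 0  ⇒  +1.
(a,b)_41: α=4, u≡5; β=1, v≡27 (mod 41); (5|41)=+1, (27|41)=-1; sign (−1)^0·+1^1·-1^4 = +1.
(a,b)_37: α=2, u≡34; β=0, v≡24 (mod 37); (34|37)=+1, (24|37)=-1; sign (−1)^0·+1^0·-1^2 = +1.
(a,b)_3: α=21, u≡1; β=8, v≡1 (mod 3); (1|3)=+1, (1|3)=+1; sign (−1)^0·+1^8·+1^21 = +1.
(a,b)_∞: sgn(7402395)=+, sgn(-1111715)=−, so +1.
(a,b)_13: α=1, u≡6; β=0, v≡5 (mod 13); (6|13)=-1, (5|13)=-1; sign (−1)^0·-1^0·-1^1 = -1.
(7402395, -1111715 / ℚ) ramifies at {5, 11, 13, 17}: a division algebra.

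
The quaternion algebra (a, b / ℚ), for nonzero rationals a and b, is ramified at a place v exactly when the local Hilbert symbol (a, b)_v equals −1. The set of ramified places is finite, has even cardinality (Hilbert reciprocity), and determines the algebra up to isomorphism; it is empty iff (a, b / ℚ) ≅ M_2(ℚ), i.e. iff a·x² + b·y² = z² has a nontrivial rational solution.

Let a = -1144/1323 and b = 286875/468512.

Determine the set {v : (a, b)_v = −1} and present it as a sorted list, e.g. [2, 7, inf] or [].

[2, 13]

Mod squares: a ≡ -858, b ≡ 102. Check v ∈ {∞, 2, 3, 5, 7, 11, 13, 17}.
v=13: a=13^1·(≡12), b=13^0·(≡6) mod 13; (12|13)=+1, (6|13)=-1; (−1)^{1·0·6}·(+1)^0·(-1)^1 = -1.
v=2: v_2(a)=3, v_2(b)=-5; units ≡ 3, 3 (mod 8); ε·ε+αω+βω = 1·1+3·1+-5·1 ≡ 1  ⇒  (a,b)_2 = -1.
v=5: a=5^0·(≡2), b=5^4·(≡2) mod 5; (2|5)=-1, (2|5)=-1; (−1)^{0·4·2}·(-1)^4·(-1)^0 = +1.
v=7: a=7^-2·(≡3), b=7^0·(≡4) mod 7; (3|7)=-1, (4|7)=+1; (−1)^{-2·0·3}·(-1)^0·(+1)^-2 = +1.
v=3: a=3^-3·(≡2), b=3^3·(≡1) mod 3; (2|3)=-1, (1|3)=+1; (−1)^{-3·3·1}·(-1)^3·(+1)^-3 = +1.
v=11: a=11^1·(≡2), b=11^-4·(≡5) mod 11; (2|11)=-1, (5|11)=+1; (−1)^{1·-4·5}·(-1)^-4·(+1)^1 = +1.
v=17: a=17^0·(≡13), b=17^1·(≡5) mod 17; (13|17)=+1, (5|17)=-1; (−1)^{0·1·8}·(+1)^1·(-1)^0 = +1.
v=∞: -858 < 0 and 102 > 0  ⇒  (a,b)_∞ = +1.
(-858, 102 / ℚ) ramifies at {2, 13}: a division algebra.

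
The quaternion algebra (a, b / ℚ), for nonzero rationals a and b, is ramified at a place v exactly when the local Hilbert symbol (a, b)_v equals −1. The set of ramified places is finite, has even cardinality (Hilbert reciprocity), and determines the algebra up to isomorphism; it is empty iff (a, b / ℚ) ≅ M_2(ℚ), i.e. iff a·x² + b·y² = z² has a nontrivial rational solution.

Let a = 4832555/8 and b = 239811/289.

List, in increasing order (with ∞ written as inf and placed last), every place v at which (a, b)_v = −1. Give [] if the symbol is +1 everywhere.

Mod squares: a ≡ 57190, b ≡ 1419. Check v ∈ {∞, 2, 3, 5, 7, 11, 13, 17, 19, 43}.
v=2: v_2(a)=-3, v_2(b)=0; units ≡ 3, 3 (mod 8); ε·ε+αω+βω = 1·1+-3·1+0·1 ≡ 0  ⇒  (a,b)_2 = +1.
v=∞: 57190 > 0 and 1419 > 0  ⇒  (a,b)_∞ = +1.
v=11: a=11^0·(≡3), b=11^1·(≡7) mod 11; (3|11)=+1, (7|11)=-1; (−1)^{0·1·5}·(+1)^1·(-1)^0 = +1.
v=7: a=7^1·(≡4), b=7^0·(≡6) mod 7; (4|7)=+1, (6|7)=-1; (−1)^{1·0·3}·(+1)^0·(-1)^1 = -1.
v=3: a=3^0·(≡1), b=3^1·(≡2) mod 3; (1|3)=+1, (2|3)=-1; (−1)^{0·1·1}·(+1)^1·(-1)^0 = +1.
v=17: a=17^0·(≡2), b=17^-2·(≡9) mod 17; (2|17)=+1, (9|17)=+1; (−1)^{0·-2·8}·(+1)^-2·(+1)^0 = +1.
v=43: a=43^1·(≡14), b=43^1·(≡19) mod 43; (14|43)=+1, (19|43)=-1; (−1)^{1·1·21}·(+1)^1·(-1)^1 = +1.
v=19: a=19^1·(≡18), b=19^0·(≡3) mod 19; (18|19)=-1, (3|19)=-1; (−1)^{1·0·9}·(-1)^0·(-1)^1 = -1.
v=13: a=13^2·(≡1), b=13^2·(≡5) mod 13; (1|13)=+1, (5|13)=-1; (−1)^{2·2·6}·(+1)^2·(-1)^2 = +1.
v=5: a=5^1·(≡2), b=5^0·(≡4) mod 5; (2|5)=-1, (4|5)=+1; (−1)^{1·0·2}·(-1)^0·(+1)^1 = +1.
|Ram(57190, 1419)| = 2, even; anisotropic at {7, 19}.

[7, 19]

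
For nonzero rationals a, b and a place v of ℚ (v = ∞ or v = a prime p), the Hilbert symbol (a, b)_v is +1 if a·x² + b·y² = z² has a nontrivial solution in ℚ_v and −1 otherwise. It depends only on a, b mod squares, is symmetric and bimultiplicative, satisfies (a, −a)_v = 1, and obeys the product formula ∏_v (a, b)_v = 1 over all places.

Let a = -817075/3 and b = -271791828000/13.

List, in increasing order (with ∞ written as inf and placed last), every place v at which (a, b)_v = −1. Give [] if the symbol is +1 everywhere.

[2, inf]

(a, b) ≡ (-2001, -20030010) mod (ℚ^×)²; places V = {2, 3, 5, 7, 11, 13, 23, 29, ∞}.
(a,b)_3: α=-1, u≡2; β=3, v≡1 (mod 3); (2|3)=-1, (1|3)=+1; sign (−1)^1·-1^3·+1^-1 = +1.
(a,b)_5: α=2, u≡4; β=3, v≡2 (mod 5); (4|5)=+1, (2|5)=-1; sign (−1)^0·+1^3·-1^2 = +1.
(a,b)_11: α=0, u≡9; β=1, v≡8 (mod 11); (9|11)=+1, (8|11)=-1; sign (−1)^0·+1^1·-1^0 = +1.
(a,b)_7: α=2, u≡2; β=3, v≡4 (mod 7); (2|7)=+1, (4|7)=+1; sign (−1)^0·+1^3·+1^2 = +1.
(a,b)_∞: sgn(-2001)=−, sgn(-20030010)=−, so -1.
(a,b)_23: α=1, u≡11; β=1, v≡9 (mod 23); (11|23)=-1, (9|23)=+1; sign (−1)^1·-1^1·+1^1 = +1.
(a,b)_2: α=0, β=5; u≡7, v≡3 (mod 8); ε(u)ε(v)=1·1, αω(v)=0·1, βω(u)=5·0; sum ≡ 1  ⇒  -1.
(a,b)_29: α=1, u≡14; β=1, v≡10 (mod 29); (14|29)=-1, (10|29)=-1; sign (−1)^0·-1^1·-1^1 = +1.
(a,b)_13: α=0, u≡9; β=-1, v≡9 (mod 13); (9|13)=+1, (9|13)=+1; sign (−1)^0·+1^-1·+1^0 = +1.
Ram(-2001, -20030010) = {2, ∞}; no ℚ_2-point on the conic.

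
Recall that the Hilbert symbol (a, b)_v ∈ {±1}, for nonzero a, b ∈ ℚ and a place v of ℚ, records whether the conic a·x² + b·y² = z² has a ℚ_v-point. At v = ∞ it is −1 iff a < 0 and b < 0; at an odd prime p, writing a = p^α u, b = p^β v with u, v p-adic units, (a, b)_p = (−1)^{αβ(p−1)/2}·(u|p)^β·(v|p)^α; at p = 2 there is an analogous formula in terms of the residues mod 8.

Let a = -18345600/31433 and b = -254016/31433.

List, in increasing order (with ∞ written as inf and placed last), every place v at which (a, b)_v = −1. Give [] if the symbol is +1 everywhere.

(a, b) ≡ (-442, -17) mod (ℚ^×)²; places V = {2, 3, 5, 7, 13, 17, 43, ∞}.
(a,b)_17: α=-1, u≡4; β=-1, v≡9 (mod 17); (4|17)=+1, (9|17)=+1; sign (−1)^0·+1^-1·+1^-1 = +1.
(a,b)_5: α=2, u≡2; β=0, v≡3 (mod 5); (2|5)=-1, (3|5)=-1; sign (−1)^0·-1^0·-1^2 = +1.
(a,b)_∞: sgn(-442)=−, sgn(-17)=−, so -1.
(a,b)_2: α=7, β=6; u≡3, v≡7 (mod 8); ε(u)ε(v)=1·1, αω(v)=7·0, βω(u)=6·1; sum ≡ 1  ⇒  -1.
(a,b)_7: α=2, u≡3; β=2, v≡1 (mod 7); (3|7)=-1, (1|7)=+1; sign (−1)^0·-1^2·+1^2 = +1.
(a,b)_13: α=1, u≡11; β=0, v≡9 (mod 13); (11|13)=-1, (9|13)=+1; sign (−1)^0·-1^0·+1^1 = +1.
(a,b)_43: α=-2, u≡13; β=-2, v≡32 (mod 43); (13|43)=+1, (32|43)=-1; sign (−1)^0·+1^-2·-1^-2 = +1.
(a,b)_3: α=2, u≡2; β=4, v≡1 (mod 3); (2|3)=-1, (1|3)=+1; sign (−1)^0·-1^4·+1^2 = +1.
Ram(-442, -17) = {2, ∞}; no ℚ_2-point on the conic.

[2, inf]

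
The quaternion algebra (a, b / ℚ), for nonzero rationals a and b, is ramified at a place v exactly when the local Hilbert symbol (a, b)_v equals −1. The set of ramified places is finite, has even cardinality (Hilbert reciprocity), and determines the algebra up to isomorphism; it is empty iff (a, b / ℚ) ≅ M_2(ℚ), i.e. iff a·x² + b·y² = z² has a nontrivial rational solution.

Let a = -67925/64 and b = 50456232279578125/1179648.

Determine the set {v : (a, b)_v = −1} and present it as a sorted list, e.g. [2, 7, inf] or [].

[2, 7, 19, 23]

Mod squares: a ≡ -2717, b ≡ 874874. Check v ∈ {∞, 2, 3, 5, 7, 11, 13, 19, 23}.
v=13: a=13^1·(≡12), b=13^3·(≡4) mod 13; (12|13)=+1, (4|13)=+1; (−1)^{1·3·6}·(+1)^3·(+1)^1 = +1.
v=7: a=7^0·(≡3), b=7^1·(≡2) mod 7; (3|7)=-1, (2|7)=+1; (−1)^{0·1·3}·(-1)^1·(+1)^0 = -1.
v=2: v_2(a)=-6, v_2(b)=-17; units ≡ 3, 5 (mod 8); ε·ε+αω+βω = 1·0+-6·1+-17·1 ≡ 1  ⇒  (a,b)_2 = -1.
v=3: a=3^0·(≡1), b=3^-2·(≡2) mod 3; (1|3)=+1, (2|3)=-1; (−1)^{0·-2·1}·(+1)^-2·(-1)^0 = +1.
v=23: a=23^0·(≡15), b=23^1·(≡17) mod 23; (15|23)=-1, (17|23)=-1; (−1)^{0·1·11}·(-1)^1·(-1)^0 = -1.
v=5: a=5^2·(≡2), b=5^6·(≡1) mod 5; (2|5)=-1, (1|5)=+1; (−1)^{2·6·2}·(-1)^6·(+1)^2 = +1.
v=19: a=19^1·(≡5), b=19^3·(≡16) mod 19; (5|19)=+1, (16|19)=+1; (−1)^{1·3·9}·(+1)^3·(+1)^1 = -1.
v=11: a=11^1·(≡2), b=11^3·(≡1) mod 11; (2|11)=-1, (1|11)=+1; (−1)^{1·3·5}·(-1)^3·(+1)^1 = +1.
v=∞: -2717 < 0 and 874874 > 0  ⇒  (a,b)_∞ = +1.
Ram(-2717, 874874) = {2, 7, 19, 23}; no ℚ_2-point on the conic.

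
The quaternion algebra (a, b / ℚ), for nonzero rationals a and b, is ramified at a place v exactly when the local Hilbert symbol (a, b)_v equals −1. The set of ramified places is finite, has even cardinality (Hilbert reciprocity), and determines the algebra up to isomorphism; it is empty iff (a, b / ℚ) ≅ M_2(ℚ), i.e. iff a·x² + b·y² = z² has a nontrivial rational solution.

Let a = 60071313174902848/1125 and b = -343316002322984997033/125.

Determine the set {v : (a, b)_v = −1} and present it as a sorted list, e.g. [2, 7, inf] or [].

[3, 7, 19, 23, 31, 37]

(a, b) ≡ (521885, -22070685) mod (ℚ^×)²; places V = {2, 3, 5, 7, 13, 19, 23, 31, 37, ∞}.
(a,b)_3: α=-2, u≡2; β=3, v≡2 (mod 3); (2|3)=-1, (2|3)=-1; sign (−1)^0·-1^3·-1^-2 = -1.
(a,b)_7: α=3, u≡5; β=3, v≡6 (mod 7); (5|7)=-1, (6|7)=-1; sign (−1)^1·-1^3·-1^3 = -1.
(a,b)_37: α=1, u≡13; β=1, v≡7 (mod 37); (13|37)=-1, (7|37)=+1; sign (−1)^0·-1^1·+1^1 = -1.
(a,b)_∞: sgn(521885)=+, sgn(-22070685)=−, so +1.
(a,b)_13: α=1, u≡9; β=1, v≡3 (mod 13); (9|13)=+1, (3|13)=+1; sign (−1)^0·+1^1·+1^1 = +1.
(a,b)_31: α=3, u≡2; β=4, v≡15 (mod 31); (2|31)=+1, (15|31)=-1; sign (−1)^0·+1^4·-1^3 = -1.
(a,b)_2: α=6, β=0; u≡5, v≡3 (mod 8); ε(u)ε(v)=0·1, αω(v)=6·1, βω(u)=0·1; sum ≡ 0  ⇒  +1.
(a,b)_19: α=2, u≡3; β=3, v≡9 (mod 19); (3|19)=-1, (9|19)=+1; sign (−1)^0·-1^3·+1^2 = -1.
(a,b)_23: α=2, u≡17; β=3, v≡7 (mod 23); (17|23)=-1, (7|23)=-1; sign (−1)^0·-1^3·-1^2 = -1.
(a,b)_5: α=-3, u≡2; β=-3, v≡2 (mod 5); (2|5)=-1, (2|5)=-1; sign (−1)^0·-1^-3·-1^-3 = +1.
(521885, -22070685 / ℚ) ramifies at {3, 7, 19, 23, 31, 37}: a division algebra.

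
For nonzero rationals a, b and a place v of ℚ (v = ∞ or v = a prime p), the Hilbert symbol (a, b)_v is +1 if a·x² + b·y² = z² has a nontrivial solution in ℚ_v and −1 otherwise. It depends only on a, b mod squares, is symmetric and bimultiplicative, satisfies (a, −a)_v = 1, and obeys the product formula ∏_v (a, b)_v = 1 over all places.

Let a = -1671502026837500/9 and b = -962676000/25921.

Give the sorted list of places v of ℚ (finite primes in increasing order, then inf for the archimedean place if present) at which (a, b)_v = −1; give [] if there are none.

[17, inf]

Mod squares: a ≡ -935, b ≡ -2210. Check v ∈ {∞, 2, 3, 5, 7, 11, 13, 17, 23}.
v=11: a=11^5·(≡1), b=11^2·(≡5) mod 11; (1|11)=+1, (5|11)=+1; (−1)^{5·2·5}·(+1)^2·(+1)^5 = +1.
v=17: a=17^3·(≡15), b=17^1·(≡12) mod 17; (15|17)=+1, (12|17)=-1; (−1)^{3·1·8}·(+1)^1·(-1)^3 = -1.
v=2: v_2(a)=2, v_2(b)=5; units ≡ 1, 7 (mod 8); ε·ε+αω+βω = 0·1+2·0+5·0 ≡ 0  ⇒  (a,b)_2 = +1.
v=5: a=5^5·(≡3), b=5^3·(≡2) mod 5; (3|5)=-1, (2|5)=-1; (−1)^{5·3·2}·(-1)^3·(-1)^5 = +1.
v=∞: -935 < 0 and -2210 < 0  ⇒  (a,b)_∞ = -1.
v=7: a=7^0·(≡5), b=7^-2·(≡2) mod 7; (5|7)=-1, (2|7)=+1; (−1)^{0·-2·3}·(-1)^-2·(+1)^0 = +1.
v=13: a=13^2·(≡4), b=13^1·(≡9) mod 13; (4|13)=+1, (9|13)=+1; (−1)^{2·1·6}·(+1)^1·(+1)^2 = +1.
v=23: a=23^0·(≡3), b=23^-2·(≡21) mod 23; (3|23)=+1, (21|23)=-1; (−1)^{0·-2·11}·(+1)^-2·(-1)^0 = +1.
v=3: a=3^-2·(≡1), b=3^2·(≡1) mod 3; (1|3)=+1, (1|3)=+1; (−1)^{-2·2·1}·(+1)^2·(+1)^-2 = +1.
|Ram(-935, -2210)| = 2, even; anisotropic at {17, ∞}.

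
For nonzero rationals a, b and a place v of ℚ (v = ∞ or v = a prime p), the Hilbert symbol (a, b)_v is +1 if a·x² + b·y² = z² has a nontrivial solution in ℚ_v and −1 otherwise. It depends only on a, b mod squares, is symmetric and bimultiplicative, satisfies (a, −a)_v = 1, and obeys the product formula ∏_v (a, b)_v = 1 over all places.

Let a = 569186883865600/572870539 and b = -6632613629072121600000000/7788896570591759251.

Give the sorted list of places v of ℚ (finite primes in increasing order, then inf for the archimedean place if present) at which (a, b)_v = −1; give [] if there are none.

[19, 29]

(a, b) ≡ (1729, -50141) mod (ℚ^×)²; places V = {2, 3, 5, 7, 11, 13, 17, 19, 29, ∞}.
(a,b)_13: α=1, u≡10; β=1, v≡12 (mod 13); (10|13)=+1, (12|13)=+1; sign (−1)^0·+1^1·+1^1 = +1.
(a,b)_2: α=10, β=14; u≡1, v≡3 (mod 8); ε(u)ε(v)=0·1, αω(v)=10·1, βω(u)=14·0; sum ≡ 0  ⇒  +1.
(a,b)_7: α=5, u≡4; β=9, v≡6 (mod 7); (4|7)=+1, (6|7)=-1; sign (−1)^1·+1^9·-1^5 = +1.
(a,b)_∞: sgn(1729)=+, sgn(-50141)=−, so +1.
(a,b)_29: α=2, u≡27; β=3, v≡8 (mod 29); (27|29)=-1, (8|29)=-1; sign (−1)^0·-1^3·-1^2 = -1.
(a,b)_3: α=0, u≡1; β=4, v≡1 (mod 3); (1|3)=+1, (1|3)=+1; sign (−1)^0·+1^4·+1^0 = +1.
(a,b)_19: α=-3, u≡13; β=-9, v≡2 (mod 19); (13|19)=-1, (2|19)=-1; sign (−1)^1·-1^-9·-1^-3 = -1.
(a,b)_11: α=2, u≡8; β=0, v≡7 (mod 11); (8|11)=-1, (7|11)=-1; sign (−1)^0·-1^0·-1^2 = +1.
(a,b)_5: α=2, u≡1; β=8, v≡4 (mod 5); (1|5)=+1, (4|5)=+1; sign (−1)^0·+1^8·+1^2 = +1.
(a,b)_17: α=-4, u≡6; β=-6, v≡16 (mod 17); (6|17)=-1, (16|17)=+1; sign (−1)^0·-1^-6·+1^-4 = +1.
(1729, -50141 / ℚ) ramifies at {19, 29}: a division algebra.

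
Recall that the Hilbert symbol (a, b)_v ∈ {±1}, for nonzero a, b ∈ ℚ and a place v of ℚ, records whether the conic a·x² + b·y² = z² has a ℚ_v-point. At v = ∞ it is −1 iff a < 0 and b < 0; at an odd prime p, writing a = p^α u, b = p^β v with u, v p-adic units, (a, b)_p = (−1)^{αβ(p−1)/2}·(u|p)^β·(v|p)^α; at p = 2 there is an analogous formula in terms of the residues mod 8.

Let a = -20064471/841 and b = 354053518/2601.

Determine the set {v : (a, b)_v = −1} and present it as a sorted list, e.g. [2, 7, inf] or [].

[13, 37]

(a, b) ≡ (-409479, 5278) mod (ℚ^×)²; places V = {2, 3, 7, 13, 17, 29, 31, 37, ∞}.
(a,b)_3: α=1, u≡1; β=-2, v≡1 (mod 3); (1|3)=+1, (1|3)=+1; sign (−1)^0·+1^-2·+1^1 = +1.
(a,b)_2: α=0, β=1; u≡1, v≡7 (mod 8); ε(u)ε(v)=0·1, αω(v)=0·0, βω(u)=1·0; sum ≡ 0  ⇒  +1.
(a,b)_37: α=1, u≡27; β=2, v≡6 (mod 37); (27|37)=+1, (6|37)=-1; sign (−1)^0·+1^2·-1^1 = -1.
(a,b)_29: α=-2, u≡20; β=1, v≡19 (mod 29); (20|29)=+1, (19|29)=-1; sign (−1)^0·+1^1·-1^-2 = +1.
(a,b)_13: α=0, u≡6; β=1, v≡3 (mod 13); (6|13)=-1, (3|13)=+1; sign (−1)^0·-1^1·+1^0 = -1.
(a,b)_17: α=1, u≡8; β=-2, v≡1 (mod 17); (8|17)=+1, (1|17)=+1; sign (−1)^0·+1^-2·+1^1 = +1.
(a,b)_7: α=3, u≡2; β=3, v≡5 (mod 7); (2|7)=+1, (5|7)=-1; sign (−1)^1·+1^3·-1^3 = +1.
(a,b)_∞: sgn(-409479)=−, sgn(5278)=+, so +1.
(a,b)_31: α=1, u≡2; β=0, v≡8 (mod 31); (2|31)=+1, (8|31)=+1; sign (−1)^0·+1^0·+1^1 = +1.
(-409479, 5278 / ℚ) ramifies at {13, 37}: a division algebra.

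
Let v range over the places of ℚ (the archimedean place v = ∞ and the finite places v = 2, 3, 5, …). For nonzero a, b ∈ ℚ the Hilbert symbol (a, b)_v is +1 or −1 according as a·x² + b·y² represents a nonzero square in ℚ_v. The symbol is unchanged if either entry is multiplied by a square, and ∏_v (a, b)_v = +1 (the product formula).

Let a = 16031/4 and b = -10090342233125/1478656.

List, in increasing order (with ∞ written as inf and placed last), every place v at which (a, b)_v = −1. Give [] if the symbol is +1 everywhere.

[2, 17, 23, 41]

Mod squares: a ≡ 16031, b ≡ -79373. Check v ∈ {∞, 2, 5, 7, 11, 17, 19, 23, 29, 41}.
v=2: v_2(a)=-2, v_2(b)=-12; units ≡ 7, 3 (mod 8); ε·ε+αω+βω = 1·1+-2·1+-12·0 ≡ 1  ⇒  (a,b)_2 = -1.
v=23: a=23^1·(≡19), b=23^1·(≡10) mod 23; (19|23)=-1, (10|23)=-1; (−1)^{1·1·11}·(-1)^1·(-1)^1 = -1.
v=∞: 16031 > 0 and -79373 < 0  ⇒  (a,b)_∞ = +1.
v=5: a=5^0·(≡4), b=5^4·(≡2) mod 5; (4|5)=+1, (2|5)=-1; (−1)^{0·4·2}·(+1)^4·(-1)^0 = +1.
v=29: a=29^0·(≡13), b=29^1·(≡17) mod 29; (13|29)=+1, (17|29)=-1; (−1)^{0·1·14}·(+1)^1·(-1)^0 = +1.
v=11: a=11^0·(≡1), b=11^2·(≡4) mod 11; (1|11)=+1, (4|11)=+1; (−1)^{0·2·5}·(+1)^2·(+1)^0 = +1.
v=41: a=41^1·(≡26), b=41^2·(≡34) mod 41; (26|41)=-1, (34|41)=-1; (−1)^{1·2·20}·(-1)^2·(-1)^1 = -1.
v=7: a=7^0·(≡2), b=7^1·(≡1) mod 7; (2|7)=+1, (1|7)=+1; (−1)^{0·1·3}·(+1)^1·(+1)^0 = +1.
v=17: a=17^1·(≡2), b=17^1·(≡10) mod 17; (2|17)=+1, (10|17)=-1; (−1)^{1·1·8}·(+1)^1·(-1)^1 = -1.
v=19: a=19^0·(≡13), b=19^-2·(≡4) mod 19; (13|19)=-1, (4|19)=+1; (−1)^{0·-2·9}·(-1)^-2·(+1)^0 = +1.
(16031, -79373 / ℚ) ramifies at {2, 17, 23, 41}: a division algebra.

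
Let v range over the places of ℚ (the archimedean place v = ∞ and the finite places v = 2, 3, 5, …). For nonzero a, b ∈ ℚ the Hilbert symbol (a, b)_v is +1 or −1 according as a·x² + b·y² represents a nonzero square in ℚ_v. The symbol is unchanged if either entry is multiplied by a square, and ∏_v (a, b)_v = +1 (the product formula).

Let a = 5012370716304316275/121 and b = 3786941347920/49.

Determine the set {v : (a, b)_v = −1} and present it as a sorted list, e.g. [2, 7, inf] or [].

(a, b) ≡ (990271811, 10110805) mod (ℚ^×)²; places V = {2, 3, 5, 7, 11, 17, 19, 31, 37, 41, 43, 47, ∞}.
(a,b)_11: α=-2, u≡9; β=0, v≡1 (mod 11); (9|11)=+1, (1|11)=+1; sign (−1)^0·+1^0·+1^-2 = +1.
(a,b)_31: α=2, u≡21; β=1, v≡28 (mod 31); (21|31)=-1, (28|31)=+1; sign (−1)^0·-1^1·+1^2 = -1.
(a,b)_17: α=3, u≡13; β=2, v≡9 (mod 17); (13|17)=+1, (9|17)=+1; sign (−1)^0·+1^2·+1^3 = +1.
(a,b)_7: α=0, u≡4; β=-2, v≡3 (mod 7); (4|7)=+1, (3|7)=-1; sign (−1)^0·+1^-2·-1^0 = +1.
(a,b)_43: α=1, u≡4; β=1, v≡40 (mod 43); (4|43)=+1, (40|43)=+1; sign (−1)^1·+1^1·+1^1 = -1.
(a,b)_2: α=0, β=4; u≡3, v≡5 (mod 8); ε(u)ε(v)=1·0, αω(v)=0·1, βω(u)=4·1; sum ≡ 0  ⇒  +1.
(a,b)_∞: sgn(990271811)=+, sgn(10110805)=+, so +1.
(a,b)_37: α=1, u≡18; β=1, v≡13 (mod 37); (18|37)=-1, (13|37)=-1; sign (−1)^0·-1^1·-1^1 = +1.
(a,b)_3: α=6, u≡2; β=4, v≡1 (mod 3); (2|3)=-1, (1|3)=+1; sign (−1)^0·-1^4·+1^6 = +1.
(a,b)_41: α=1, u≡13; β=1, v≡40 (mod 41); (13|41)=-1, (40|41)=+1; sign (−1)^0·-1^1·+1^1 = -1.
(a,b)_19: α=1, u≡11; β=0, v≡14 (mod 19); (11|19)=+1, (14|19)=-1; sign (−1)^0·+1^0·-1^1 = -1.
(a,b)_47: α=1, u≡5; β=0, v≡12 (mod 47); (5|47)=-1, (12|47)=+1; sign (−1)^0·-1^0·+1^1 = +1.
(a,b)_5: α=2, u≡1; β=1, v≡1 (mod 5); (1|5)=+1, (1|5)=+1; sign (−1)^0·+1^1·+1^2 = +1.
|Ram(990271811, 10110805)| = 4, even; anisotropic at {19, 31, 41, 43}.

[19, 31, 41, 43]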